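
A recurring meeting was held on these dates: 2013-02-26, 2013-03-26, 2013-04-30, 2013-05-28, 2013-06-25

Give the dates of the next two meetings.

2013-07-30, 2013-08-27

These are Tuesdays with 28, 35, 28, 28-day gaps.
Each is the final Tuesday of its month — 2013-04-30 is past the 28th, so '4th Tuesday' doesn't fit.
Last Tuesday of July 2013: 2013-07-30.
Last Tuesday of August 2013: 2013-08-27.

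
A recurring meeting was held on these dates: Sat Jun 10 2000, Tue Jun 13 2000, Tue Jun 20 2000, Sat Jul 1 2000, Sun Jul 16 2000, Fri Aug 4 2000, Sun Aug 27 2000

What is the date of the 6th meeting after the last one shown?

Intervals are 3, 7, 11, 15, 19, 23 days — an arithmetic progression with common difference 4.
Next gap: 27 days. Sun Aug 27 2000 + 27 days = Sat Sep 23 2000.
Next gap: 31 days. Sat Sep 23 2000 + 31 days = Tue Oct 24 2000.
Next gap: 35 days. Tue Oct 24 2000 + 35 days = Tue Nov 28 2000.
Next gap: 39 days. Tue Nov 28 2000 + 39 days = Sat Jan 6 2001.
Next gap: 43 days. Sat Jan 6 2001 + 43 days = Sun Feb 18 2001.
Next gap: 47 days. Sun Feb 18 2001 + 47 days = Fri Apr 6 2001.

Fri Apr 6 2001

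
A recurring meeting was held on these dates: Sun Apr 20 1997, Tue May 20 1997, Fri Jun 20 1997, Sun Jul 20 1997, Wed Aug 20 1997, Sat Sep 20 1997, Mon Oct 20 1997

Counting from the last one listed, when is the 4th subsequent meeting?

The day-of-month is always 20 (30, 31, 30, 31, 31, 30 days between events).
So this recurs on the 20th of each month.
November 1997: Thu Nov 20 1997.
Next: December 1997 → Sat Dec 20 1997.
January 1998: Tue Jan 20 1998.
February 1998: Fri Feb 20 1998.

Fri Feb 20 1998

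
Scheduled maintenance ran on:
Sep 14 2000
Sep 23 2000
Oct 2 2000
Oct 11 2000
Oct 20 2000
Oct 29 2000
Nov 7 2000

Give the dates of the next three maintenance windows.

Nov 16 2000, Nov 25 2000, Dec 4 2000

The spacing is 9, 9, 9, 9, 9, 9 days — always 9 days.
Nov 7 2000 + 9 days = Nov 16 2000.
Nov 16 2000 + 9 days = Nov 25 2000.
Nov 25 2000 + 9 days = Dec 4 2000.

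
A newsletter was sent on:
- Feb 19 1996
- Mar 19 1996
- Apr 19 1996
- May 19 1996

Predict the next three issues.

Gaps: 29, 31, 30 days — not constant. Every event is on the 19th of the month.
Pattern: the 19th of each month.
Next: June 1996 → Jun 19 1996.
Next: July 1996 → Jul 19 1996.
August 1996: Aug 19 1996.

Jun 19 1996, Jul 19 1996, Aug 19 1996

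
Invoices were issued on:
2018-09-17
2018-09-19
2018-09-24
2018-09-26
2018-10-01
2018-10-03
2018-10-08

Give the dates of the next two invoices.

2018-10-10, 2018-10-15

The gap pattern 2, 5, 2, 5, 2, 5 repeats every 2 events.
These are the Mondays and Wednesdays of each week.
Next Wednesday: 2018-10-10.
Next Monday: 2018-10-15.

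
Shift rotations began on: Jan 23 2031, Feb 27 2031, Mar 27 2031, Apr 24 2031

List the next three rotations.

May 22 2031, Jun 26 2031, Jul 24 2031

These are Thursdays at 28- or 35-day spacing (35, 28, 28).
The pattern: 4th Thursday of the month.
4th Thursday of May 2031: May 22 2031.
June 2031 — 4th Thursday is Jun 26 2031.
July 2031 — 4th Thursday is Jul 24 2031.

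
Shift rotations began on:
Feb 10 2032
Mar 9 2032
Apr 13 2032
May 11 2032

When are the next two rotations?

All dates are Tuesdays, 28, 35, 28 days apart.
Specifically, the 2nd Tuesday of each month.
2nd Tuesday of June 2032: Jun 8 2032.
July 2032 — 2nd Tuesday is Jul 13 2032.

Jun 8 2032, Jul 13 2032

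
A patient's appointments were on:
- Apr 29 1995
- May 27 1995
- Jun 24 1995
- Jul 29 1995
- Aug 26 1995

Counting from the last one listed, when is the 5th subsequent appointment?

These are Saturdays with 28, 28, 35, 28-day gaps.
Each is the final Saturday of its month — Apr 29 1995 is past the 28th, so '4th Saturday' doesn't fit.
Last Saturday of September 1995: Sep 30 1995.
October 1995 ends with Saturday Oct 28 1995.
November 1995 ends with Saturday Nov 25 1995.
December 1995 ends with Saturday Dec 30 1995.
January 1996 ends with Saturday Jan 27 1996.

Jan 27 1996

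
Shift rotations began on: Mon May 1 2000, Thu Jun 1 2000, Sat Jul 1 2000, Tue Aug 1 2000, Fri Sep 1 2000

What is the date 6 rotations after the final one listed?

Thu Mar 1 2001

Gaps: 31, 30, 31, 31 days — not constant. Every event is on the 1st of the month.
Pattern: the 1st of each month.
October 2000: Sun Oct 1 2000.
Next: November 2000 → Wed Nov 1 2000.
December 2000: Fri Dec 1 2000.
Next: January 2001 → Mon Jan 1 2001.
Next: February 2001 → Thu Feb 1 2001.
March 2001: Thu Mar 1 2001.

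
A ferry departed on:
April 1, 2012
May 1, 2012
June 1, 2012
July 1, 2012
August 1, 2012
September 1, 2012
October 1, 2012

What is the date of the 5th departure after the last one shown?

Gaps: 30, 31, 30, 31, 31, 30 days — not constant. Every event is on the 1st of the month.
Pattern: the 1st of each month.
November 2012: November 1, 2012.
Next: December 2012 → December 1, 2012.
January 2013: January 1, 2013.
Next: February 2013 → February 1, 2013.
March 2013: March 1, 2013.

March 1, 2013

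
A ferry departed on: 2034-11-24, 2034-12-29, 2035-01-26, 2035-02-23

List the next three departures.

2035-03-30, 2035-04-27, 2035-05-25

Every date is a Friday; gaps 35, 28, 28 days.
Each is the last Friday of its month (at least one falls on the 29th or later, ruling out '4th Friday').
Last Friday of March 2035: 2035-03-30.
April 2035 ends with Friday 2035-04-27.
Last Friday of May 2035: 2035-05-25.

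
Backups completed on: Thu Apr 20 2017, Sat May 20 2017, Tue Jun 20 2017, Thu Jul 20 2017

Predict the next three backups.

The day-of-month is always 20 (30, 31, 30 days between events).
So this recurs on the 20th of each month.
August 2017: Sun Aug 20 2017.
Next: September 2017 → Wed Sep 20 2017.
October 2017: Fri Oct 20 2017.

Sun Aug 20 2017, Wed Sep 20 2017, Fri Oct 20 2017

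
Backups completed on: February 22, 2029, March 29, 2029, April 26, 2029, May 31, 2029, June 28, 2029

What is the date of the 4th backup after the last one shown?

October 25, 2029

All Thursdays; the gaps (35, 28, 35, 28) vary with month length.
This is the last Thursday of each month.
Last Thursday of July 2029: July 26, 2029.
Last Thursday of August 2029: August 30, 2029.
Last Thursday of September 2029: September 27, 2029.
October 2029 ends with Thursday October 25, 2029.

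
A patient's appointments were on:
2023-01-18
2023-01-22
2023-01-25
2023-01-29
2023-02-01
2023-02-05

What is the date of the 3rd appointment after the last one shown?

Gaps: 4, 3, 4, 3, 4 days — not constant, but cyclic with period 2.
The events fall on every Wednesday and Sunday.
The following Wednesday is 2023-02-08.
Next Sunday: 2023-02-12.
Next Wednesday: 2023-02-15.

2023-02-15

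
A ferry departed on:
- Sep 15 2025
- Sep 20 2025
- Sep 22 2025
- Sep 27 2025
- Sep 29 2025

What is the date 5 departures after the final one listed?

Every event lands on a Monday or Saturday (gaps cycle 5, 2, 5, 2).
So the schedule is: every Monday and Saturday.
The following Saturday is Oct 4 2025.
Next Monday: Oct 6 2025.
The following Saturday is Oct 11 2025.
The following Monday is Oct 13 2025.
Next Saturday: Oct 18 2025.

Oct 18 2025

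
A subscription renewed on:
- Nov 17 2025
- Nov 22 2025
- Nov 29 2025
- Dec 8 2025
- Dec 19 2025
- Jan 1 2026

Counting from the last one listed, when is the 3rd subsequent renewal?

Feb 21 2026

Intervals are 5, 7, 9, 11, 13 days — an arithmetic progression with common difference 2.
Next gap: 15 days. Jan 1 2026 + 15 days = Jan 16 2026.
Next gap: 17 days. Jan 16 2026 + 17 days = Feb 2 2026.
Next gap: 19 days. Feb 2 2026 + 19 days = Feb 21 2026.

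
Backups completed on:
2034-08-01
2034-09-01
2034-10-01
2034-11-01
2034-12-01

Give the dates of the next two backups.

2035-01-01, 2035-02-01

Gaps: 31, 30, 31, 30 days — not constant. Every event is on the 1st of the month.
Pattern: the 1st of each month.
Next: January 2035 → 2035-01-01.
Next: February 2035 → 2035-02-01.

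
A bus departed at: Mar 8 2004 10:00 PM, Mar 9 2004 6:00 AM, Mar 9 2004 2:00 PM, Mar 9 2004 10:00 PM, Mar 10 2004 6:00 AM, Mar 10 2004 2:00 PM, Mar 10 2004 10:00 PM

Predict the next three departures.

Mar 11 2004 6:00 AM, Mar 11 2004 2:00 PM, Mar 11 2004 10:00 PM

Spacing: 8, 8, 8, 8, 8, 8 h — constant 8 h.
Mar 10 2004 10:00 PM + 8 h = Mar 11 2004 6:00 AM.
Mar 11 2004 6:00 AM + 8 h = Mar 11 2004 2:00 PM.
Mar 11 2004 2:00 PM + 8 h = Mar 11 2004 10:00 PM.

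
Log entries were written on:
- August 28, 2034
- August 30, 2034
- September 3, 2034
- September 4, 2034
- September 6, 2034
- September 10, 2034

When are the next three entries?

September 11, 2034; September 13, 2034; September 17, 2034

The gap pattern 2, 4, 1, 2, 4 repeats every 3 events.
These are the Mondays, Wednesdays and Sundays of each week.
The following Monday is September 11, 2034.
Next Wednesday: September 13, 2034.
The following Sunday is September 17, 2034.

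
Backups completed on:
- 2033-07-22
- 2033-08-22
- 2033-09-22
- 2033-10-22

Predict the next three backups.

Each date is the 22nd; the gaps (31, 31, 30) track the month lengths.
The rule is the 22nd of each month.
November 2033: 2033-11-22.
Next: December 2033 → 2033-12-22.
January 2034: 2034-01-22.

2033-11-22, 2033-12-22, 2034-01-22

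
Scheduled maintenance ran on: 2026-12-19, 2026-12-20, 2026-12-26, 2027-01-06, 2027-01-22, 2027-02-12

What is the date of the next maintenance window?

The spacing grows by 5 each time: 1, 6, 11, 16, 21 days.
Next gap: 26 days. 2027-02-12 + 26 days = 2027-03-10.

2027-03-10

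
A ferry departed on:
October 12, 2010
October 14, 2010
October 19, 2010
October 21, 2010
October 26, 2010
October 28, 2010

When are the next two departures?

November 2, 2010; November 4, 2010

Every event lands on a Tuesday or Thursday (gaps cycle 2, 5, 2, 5, 2).
So the schedule is: every Tuesday and Thursday.
The following Tuesday is November 2, 2010.
The following Thursday is November 4, 2010.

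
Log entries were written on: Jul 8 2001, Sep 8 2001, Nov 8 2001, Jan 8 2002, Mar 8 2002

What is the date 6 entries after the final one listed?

Mar 8 2003

Each date is the 8th; the gaps (62, 61, 61, 59) track the month lengths.
The rule is the 8th of every 2 months.
May 2002: May 8 2002.
Next: July 2002 → Jul 8 2002.
September 2002: Sep 8 2002.
November 2002: Nov 8 2002.
January 2003: Jan 8 2003.
Next: March 2003 → Mar 8 2003.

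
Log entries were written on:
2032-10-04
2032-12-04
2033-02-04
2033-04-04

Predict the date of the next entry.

The day-of-month is always 4 (61, 62, 59 days between events).
So this recurs on the 4th of every 2 months.
June 2033: 2033-06-04.

2033-06-04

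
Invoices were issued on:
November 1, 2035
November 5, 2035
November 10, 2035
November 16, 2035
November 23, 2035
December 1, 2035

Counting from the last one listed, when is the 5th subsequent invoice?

The spacing grows by 1 each time: 4, 5, 6, 7, 8 days.
Next gap: 9 days. December 1, 2035 + 9 days = December 10, 2035.
Next gap: 10 days. December 10, 2035 + 10 days = December 20, 2035.
Next gap: 11 days. December 20, 2035 + 11 days = December 31, 2035.
Next gap: 12 days. December 31, 2035 + 12 days = January 12, 2036.
Next gap: 13 days. January 12, 2036 + 13 days = January 25, 2036.

January 25, 2036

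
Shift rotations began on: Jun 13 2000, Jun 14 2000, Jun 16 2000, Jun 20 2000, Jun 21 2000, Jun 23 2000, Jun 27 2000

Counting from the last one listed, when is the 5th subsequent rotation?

Jul 7 2000

Gaps: 1, 2, 4, 1, 2, 4 days — not constant, but cyclic with period 3.
The events fall on every Tuesday, Wednesday and Friday.
Next Wednesday: Jun 28 2000.
Next Friday: Jun 30 2000.
Next Tuesday: Jul 4 2000.
The following Wednesday is Jul 5 2000.
Next Friday: Jul 7 2000.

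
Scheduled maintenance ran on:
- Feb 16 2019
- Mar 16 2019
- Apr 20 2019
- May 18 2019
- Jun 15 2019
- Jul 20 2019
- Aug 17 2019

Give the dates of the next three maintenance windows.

All dates are Saturdays, 28, 35, 28, 28, 35, 28 days apart.
Specifically, the 3rd Saturday of each month.
3rd Saturday of September 2019: Sep 21 2019.
3rd Saturday of October 2019: Oct 19 2019.
November 2019 — 3rd Saturday is Nov 16 2019.

Sep 21 2019, Oct 19 2019, Nov 16 2019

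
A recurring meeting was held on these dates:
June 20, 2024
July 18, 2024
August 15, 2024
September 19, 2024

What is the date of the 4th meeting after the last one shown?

January 16, 2025

These are Thursdays at 28- or 35-day spacing (28, 28, 35).
The pattern: 3rd Thursday of the month.
3rd Thursday of October 2024: October 17, 2024.
November 2024 — 3rd Thursday is November 21, 2024.
December 2024 — 3rd Thursday is December 19, 2024.
3rd Thursday of January 2025: January 16, 2025.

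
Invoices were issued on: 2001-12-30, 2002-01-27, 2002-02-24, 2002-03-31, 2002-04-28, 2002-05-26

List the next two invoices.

Every date is a Sunday; gaps 28, 28, 35, 28, 28 days.
Each is the last Sunday of its month (at least one falls on the 29th or later, ruling out '4th Sunday').
June 2002 ends with Sunday 2002-06-30.
July 2002 ends with Sunday 2002-07-28.

2002-06-30, 2002-07-28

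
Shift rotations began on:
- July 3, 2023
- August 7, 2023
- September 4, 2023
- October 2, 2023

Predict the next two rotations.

Gaps: 35, 28, 28 days — a mix of 28 and 35. Every date is a Monday.
Each is the 1st Monday of its month.
1st Monday of November 2023: November 6, 2023.
December 2023 — 1st Monday is December 4, 2023.

November 6, 2023; December 4, 2023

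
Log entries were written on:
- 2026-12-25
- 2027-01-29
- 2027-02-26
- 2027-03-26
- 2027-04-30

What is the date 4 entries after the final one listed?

2027-08-27

All Fridays; the gaps (35, 28, 28, 35) vary with month length.
This is the last Friday of each month.
Last Friday of May 2027: 2027-05-28.
June 2027 ends with Friday 2027-06-25.
Last Friday of July 2027: 2027-07-30.
August 2027 ends with Friday 2027-08-27.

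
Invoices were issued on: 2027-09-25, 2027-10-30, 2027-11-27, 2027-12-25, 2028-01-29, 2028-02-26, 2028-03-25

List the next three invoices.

2028-04-29, 2028-05-27, 2028-06-24

Every date is a Saturday; gaps 35, 28, 28, 35, 28, 28 days.
Each is the last Saturday of its month (at least one falls on the 29th or later, ruling out '4th Saturday').
April 2028 ends with Saturday 2028-04-29.
May 2028 ends with Saturday 2028-05-27.
Last Saturday of June 2028: 2028-06-24.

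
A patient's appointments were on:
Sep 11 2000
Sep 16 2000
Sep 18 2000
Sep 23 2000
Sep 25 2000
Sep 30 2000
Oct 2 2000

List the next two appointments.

Oct 7 2000, Oct 9 2000

Every event lands on a Monday or Saturday (gaps cycle 5, 2, 5, 2, 5, 2).
So the schedule is: every Monday and Saturday.
The following Saturday is Oct 7 2000.
The following Monday is Oct 9 2000.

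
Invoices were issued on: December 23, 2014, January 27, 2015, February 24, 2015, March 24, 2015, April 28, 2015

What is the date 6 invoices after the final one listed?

October 27, 2015

All dates are Tuesdays, 35, 28, 28, 35 days apart.
Specifically, the 4th Tuesday of each month.
4th Tuesday of May 2015: May 26, 2015.
4th Tuesday of June 2015: June 23, 2015.
July 2015 — 4th Tuesday is July 28, 2015.
4th Tuesday of August 2015: August 25, 2015.
September 2015 — 4th Tuesday is September 22, 2015.
4th Tuesday of October 2015: October 27, 2015.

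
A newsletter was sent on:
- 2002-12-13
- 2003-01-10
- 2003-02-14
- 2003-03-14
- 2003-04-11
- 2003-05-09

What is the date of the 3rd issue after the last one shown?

2003-08-08

These are Fridays at 28- or 35-day spacing (28, 35, 28, 28, 28).
The pattern: 2nd Friday of the month.
June 2003 — 2nd Friday is 2003-06-13.
July 2003 — 2nd Friday is 2003-07-11.
August 2003 — 2nd Friday is 2003-08-08.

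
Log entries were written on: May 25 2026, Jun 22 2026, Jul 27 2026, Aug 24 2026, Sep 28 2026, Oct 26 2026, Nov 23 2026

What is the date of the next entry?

All dates are Mondays, 28, 35, 28, 35, 28, 28 days apart.
Specifically, the 4th Monday of each month.
December 2026 — 4th Monday is Dec 28 2026.

Dec 28 2026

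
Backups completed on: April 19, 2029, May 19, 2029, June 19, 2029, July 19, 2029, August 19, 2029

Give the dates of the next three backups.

Gaps: 30, 31, 30, 31 days — not constant. Every event is on the 19th of the month.
Pattern: the 19th of each month.
Next: September 2029 → September 19, 2029.
Next: October 2029 → October 19, 2029.
November 2029: November 19, 2029.

September 19, 2029; October 19, 2029; November 19, 2029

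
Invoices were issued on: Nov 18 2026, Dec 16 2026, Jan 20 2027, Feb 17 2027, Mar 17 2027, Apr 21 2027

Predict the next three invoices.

May 19 2027, Jun 16 2027, Jul 21 2027

Gaps: 28, 35, 28, 28, 35 days — a mix of 28 and 35. Every date is a Wednesday.
Each is the 3rd Wednesday of its month.
3rd Wednesday of May 2027: May 19 2027.
June 2027 — 3rd Wednesday is Jun 16 2027.
July 2027 — 3rd Wednesday is Jul 21 2027.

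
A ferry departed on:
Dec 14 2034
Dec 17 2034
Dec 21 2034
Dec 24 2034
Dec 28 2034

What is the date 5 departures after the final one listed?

The gap pattern 3, 4, 3, 4 repeats every 2 events.
These are the Thursdays and Sundays of each week.
Next Sunday: Dec 31 2034.
Next Thursday: Jan 4 2035.
Next Sunday: Jan 7 2035.
Next Thursday: Jan 11 2035.
The following Sunday is Jan 14 2035.

Jan 14 2035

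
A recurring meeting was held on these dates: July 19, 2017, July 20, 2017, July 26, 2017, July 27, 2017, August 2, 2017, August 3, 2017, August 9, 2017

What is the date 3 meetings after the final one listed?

The gap pattern 1, 6, 1, 6, 1, 6 repeats every 2 events.
These are the Wednesdays and Thursdays of each week.
Next Thursday: August 10, 2017.
The following Wednesday is August 16, 2017.
Next Thursday: August 17, 2017.

August 17, 2017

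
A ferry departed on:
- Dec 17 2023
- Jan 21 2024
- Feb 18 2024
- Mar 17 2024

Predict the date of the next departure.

Gaps: 35, 28, 28 days — a mix of 28 and 35. Every date is a Sunday.
Each is the 3rd Sunday of its month.
April 2024 — 3rd Sunday is Apr 21 2024.

Apr 21 2024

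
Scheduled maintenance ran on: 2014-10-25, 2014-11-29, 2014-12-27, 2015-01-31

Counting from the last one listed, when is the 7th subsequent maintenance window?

These are Saturdays with 35, 28, 35-day gaps.
Each is the final Saturday of its month — 2014-11-29 is past the 28th, so '4th Saturday' doesn't fit.
Last Saturday of February 2015: 2015-02-28.
Last Saturday of March 2015: 2015-03-28.
April 2015 ends with Saturday 2015-04-25.
Last Saturday of May 2015: 2015-05-30.
June 2015 ends with Saturday 2015-06-27.
Last Saturday of July 2015: 2015-07-25.
August 2015 ends with Saturday 2015-08-29.

2015-08-29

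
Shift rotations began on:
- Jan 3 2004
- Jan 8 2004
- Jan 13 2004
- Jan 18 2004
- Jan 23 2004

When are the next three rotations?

Every event comes 5 days after the last (5, 5, 5, 5).
Jan 23 2004 + 5 days = Jan 28 2004.
Jan 28 2004 + 5 days = Feb 2 2004.
Feb 2 2004 + 5 days = Feb 7 2004.

Jan 28 2004, Feb 2 2004, Feb 7 2004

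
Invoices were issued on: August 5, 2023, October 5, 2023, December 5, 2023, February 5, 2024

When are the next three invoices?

April 5, 2024; June 5, 2024; August 5, 2024

The day-of-month is always 5 (61, 61, 62 days between events).
So this recurs on the 5th of every 2 months.
Next: April 2024 → April 5, 2024.
Next: June 2024 → June 5, 2024.
August 2024: August 5, 2024.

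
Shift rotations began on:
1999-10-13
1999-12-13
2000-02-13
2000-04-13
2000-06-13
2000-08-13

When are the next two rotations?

Each date is the 13th; the gaps (61, 62, 60, 61, 61) track the month lengths.
The rule is the 13th of every 2 months.
Next: October 2000 → 2000-10-13.
Next: December 2000 → 2000-12-13.

2000-10-13, 2000-12-13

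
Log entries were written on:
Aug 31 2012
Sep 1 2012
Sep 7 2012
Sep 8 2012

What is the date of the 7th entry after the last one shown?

Oct 5 2012

The gap pattern 1, 6, 1 repeats every 2 events.
These are the Fridays and Saturdays of each week.
Next Friday: Sep 14 2012.
The following Saturday is Sep 15 2012.
Next Friday: Sep 21 2012.
The following Saturday is Sep 22 2012.
The following Friday is Sep 28 2012.
The following Saturday is Sep 29 2012.
The following Friday is Oct 5 2012.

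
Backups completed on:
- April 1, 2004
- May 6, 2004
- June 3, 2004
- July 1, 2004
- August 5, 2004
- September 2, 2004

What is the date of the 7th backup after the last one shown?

Gaps: 35, 28, 28, 35, 28 days — a mix of 28 and 35. Every date is a Thursday.
Each is the 1st Thursday of its month.
1st Thursday of October 2004: October 7, 2004.
November 2004 — 1st Thursday is November 4, 2004.
1st Thursday of December 2004: December 2, 2004.
January 2005 — 1st Thursday is January 6, 2005.
February 2005 — 1st Thursday is February 3, 2005.
1st Thursday of March 2005: March 3, 2005.
1st Thursday of April 2005: April 7, 2005.

April 7, 2005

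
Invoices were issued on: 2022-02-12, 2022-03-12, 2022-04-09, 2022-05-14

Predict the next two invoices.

These are Saturdays at 28- or 35-day spacing (28, 28, 35).
The pattern: 2nd Saturday of the month.
June 2022 — 2nd Saturday is 2022-06-11.
2nd Saturday of July 2022: 2022-07-09.

2022-06-11, 2022-07-09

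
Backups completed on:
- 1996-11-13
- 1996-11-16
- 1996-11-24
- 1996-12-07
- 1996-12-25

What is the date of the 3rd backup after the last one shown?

The spacing grows by 5 each time: 3, 8, 13, 18 days.
Next gap: 23 days. 1996-12-25 + 23 days = 1997-01-17.
Next gap: 28 days. 1997-01-17 + 28 days = 1997-02-14.
Next gap: 33 days. 1997-02-14 + 33 days = 1997-03-19.

1997-03-19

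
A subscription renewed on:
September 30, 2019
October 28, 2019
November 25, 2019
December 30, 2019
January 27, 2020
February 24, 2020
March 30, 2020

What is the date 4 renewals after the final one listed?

All Mondays; the gaps (28, 28, 35, 28, 28, 35) vary with month length.
This is the last Monday of each month.
Last Monday of April 2020: April 27, 2020.
May 2020 ends with Monday May 25, 2020.
Last Monday of June 2020: June 29, 2020.
July 2020 ends with Monday July 27, 2020.

July 27, 2020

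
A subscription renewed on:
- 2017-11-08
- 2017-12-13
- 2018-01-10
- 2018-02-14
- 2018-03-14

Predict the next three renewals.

Gaps: 35, 28, 35, 28 days — a mix of 28 and 35. Every date is a Wednesday.
Each is the 2nd Wednesday of its month.
2nd Wednesday of April 2018: 2018-04-11.
2nd Wednesday of May 2018: 2018-05-09.
June 2018 — 2nd Wednesday is 2018-06-13.

2018-04-11, 2018-05-09, 2018-06-13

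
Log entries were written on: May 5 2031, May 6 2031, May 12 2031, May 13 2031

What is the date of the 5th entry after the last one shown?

Jun 2 2031

Every event lands on a Monday or Tuesday (gaps cycle 1, 6, 1).
So the schedule is: every Monday and Tuesday.
The following Monday is May 19 2031.
The following Tuesday is May 20 2031.
Next Monday: May 26 2031.
The following Tuesday is May 27 2031.
Next Monday: Jun 2 2031.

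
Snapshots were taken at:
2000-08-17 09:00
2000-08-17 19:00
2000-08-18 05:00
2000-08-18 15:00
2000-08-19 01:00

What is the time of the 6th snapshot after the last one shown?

2000-08-21 13:00

Gaps: 10, 10, 10, 10 hours — each event is 10 hours after the previous one.
2000-08-19 01:00 + 10 h = 2000-08-19 11:00.
2000-08-19 11:00 + 10 h = 2000-08-19 21:00.
2000-08-19 21:00 + 10 h = 2000-08-20 07:00.
2000-08-20 07:00 + 10 h = 2000-08-20 17:00.
2000-08-20 17:00 + 10 h = 2000-08-21 03:00.
2000-08-21 03:00 + 10 h = 2000-08-21 13:00.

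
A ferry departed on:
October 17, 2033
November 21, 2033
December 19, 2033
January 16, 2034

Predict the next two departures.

These are Mondays at 28- or 35-day spacing (35, 28, 28).
The pattern: 3rd Monday of the month.
3rd Monday of February 2034: February 20, 2034.
March 2034 — 3rd Monday is March 20, 2034.

February 20, 2034; March 20, 2034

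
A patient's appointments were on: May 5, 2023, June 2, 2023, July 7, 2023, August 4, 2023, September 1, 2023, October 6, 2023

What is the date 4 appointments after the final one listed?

February 2, 2024

Gaps: 28, 35, 28, 28, 35 days — a mix of 28 and 35. Every date is a Friday.
Each is the 1st Friday of its month.
November 2023 — 1st Friday is November 3, 2023.
December 2023 — 1st Friday is December 1, 2023.
1st Friday of January 2024: January 5, 2024.
1st Friday of February 2024: February 2, 2024.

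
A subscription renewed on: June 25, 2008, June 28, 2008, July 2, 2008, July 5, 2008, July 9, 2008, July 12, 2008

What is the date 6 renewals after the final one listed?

August 2, 2008

Gaps: 3, 4, 3, 4, 3 days — not constant, but cyclic with period 2.
The events fall on every Wednesday and Saturday.
Next Wednesday: July 16, 2008.
The following Saturday is July 19, 2008.
The following Wednesday is July 23, 2008.
The following Saturday is July 26, 2008.
Next Wednesday: July 30, 2008.
Next Saturday: August 2, 2008.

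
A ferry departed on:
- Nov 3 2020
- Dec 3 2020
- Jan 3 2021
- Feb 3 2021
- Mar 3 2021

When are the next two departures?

Apr 3 2021, May 3 2021

Gaps: 30, 31, 31, 28 days — not constant. Every event is on the 3rd of the month.
Pattern: the 3rd of each month.
April 2021: Apr 3 2021.
Next: May 2021 → May 3 2021.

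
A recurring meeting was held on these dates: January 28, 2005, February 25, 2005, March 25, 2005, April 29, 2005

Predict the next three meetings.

May 27, 2005; June 24, 2005; July 29, 2005

These are Fridays with 28, 28, 35-day gaps.
Each is the final Friday of its month — April 29, 2005 is past the 28th, so '4th Friday' doesn't fit.
Last Friday of May 2005: May 27, 2005.
Last Friday of June 2005: June 24, 2005.
July 2005 ends with Friday July 29, 2005.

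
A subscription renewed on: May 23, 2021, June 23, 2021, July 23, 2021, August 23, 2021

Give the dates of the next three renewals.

Each date is the 23rd; the gaps (31, 30, 31) track the month lengths.
The rule is the 23rd of each month.
Next: September 2021 → September 23, 2021.
October 2021: October 23, 2021.
Next: November 2021 → November 23, 2021.

September 23, 2021; October 23, 2021; November 23, 2021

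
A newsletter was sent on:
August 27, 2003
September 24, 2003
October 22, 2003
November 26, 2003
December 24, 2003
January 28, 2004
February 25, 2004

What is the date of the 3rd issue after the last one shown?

Gaps: 28, 28, 35, 28, 35, 28 days — a mix of 28 and 35. Every date is a Wednesday.
Each is the 4th Wednesday of its month.
4th Wednesday of March 2004: March 24, 2004.
April 2004 — 4th Wednesday is April 28, 2004.
May 2004 — 4th Wednesday is May 26, 2004.

May 26, 2004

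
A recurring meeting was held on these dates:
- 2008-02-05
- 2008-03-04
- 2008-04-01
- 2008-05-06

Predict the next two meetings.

2008-06-03, 2008-07-01

These are Tuesdays at 28- or 35-day spacing (28, 28, 35).
The pattern: 1st Tuesday of the month.
1st Tuesday of June 2008: 2008-06-03.
July 2008 — 1st Tuesday is 2008-07-01.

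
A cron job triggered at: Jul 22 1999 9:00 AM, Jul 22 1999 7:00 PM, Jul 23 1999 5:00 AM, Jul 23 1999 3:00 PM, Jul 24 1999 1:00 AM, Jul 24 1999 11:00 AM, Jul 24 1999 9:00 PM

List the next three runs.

The interval is a steady 10 hours (10, 10, 10, 10, 10, 10).
Jul 24 1999 9:00 PM + 10 h = Jul 25 1999 7:00 AM.
Jul 25 1999 7:00 AM + 10 h = Jul 25 1999 5:00 PM.
Jul 25 1999 5:00 PM + 10 h = Jul 26 1999 3:00 AM.

Jul 25 1999 7:00 AM, Jul 25 1999 5:00 PM, Jul 26 1999 3:00 AM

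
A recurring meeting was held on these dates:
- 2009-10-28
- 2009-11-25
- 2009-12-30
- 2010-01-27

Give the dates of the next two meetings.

These are Wednesdays with 28, 35, 28-day gaps.
Each is the final Wednesday of its month — 2009-12-30 is past the 28th, so '4th Wednesday' doesn't fit.
Last Wednesday of February 2010: 2010-02-24.
Last Wednesday of March 2010: 2010-03-31.

2010-02-24, 2010-03-31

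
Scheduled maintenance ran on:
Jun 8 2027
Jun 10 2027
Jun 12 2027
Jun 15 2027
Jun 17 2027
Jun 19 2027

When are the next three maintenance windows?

Gaps: 2, 2, 3, 2, 2 days — not constant, but cyclic with period 3.
The events fall on every Tuesday, Thursday and Saturday.
Next Tuesday: Jun 22 2027.
Next Thursday: Jun 24 2027.
Next Saturday: Jun 26 2027.

Jun 22 2027, Jun 24 2027, Jun 26 2027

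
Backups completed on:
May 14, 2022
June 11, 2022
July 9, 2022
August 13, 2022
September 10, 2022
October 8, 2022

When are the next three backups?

All dates are Saturdays, 28, 28, 35, 28, 28 days apart.
Specifically, the 2nd Saturday of each month.
November 2022 — 2nd Saturday is November 12, 2022.
December 2022 — 2nd Saturday is December 10, 2022.
January 2023 — 2nd Saturday is January 14, 2023.

November 12, 2022; December 10, 2022; January 14, 2023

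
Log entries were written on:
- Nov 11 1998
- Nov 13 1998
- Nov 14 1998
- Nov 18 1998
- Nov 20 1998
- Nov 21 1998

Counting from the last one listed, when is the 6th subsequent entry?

Every event lands on a Wednesday or Friday or Saturday (gaps cycle 2, 1, 4, 2, 1).
So the schedule is: every Wednesday, Friday and Saturday.
The following Wednesday is Nov 25 1998.
The following Friday is Nov 27 1998.
Next Saturday: Nov 28 1998.
Next Wednesday: Dec 2 1998.
The following Friday is Dec 4 1998.
Next Saturday: Dec 5 1998.

Dec 5 1998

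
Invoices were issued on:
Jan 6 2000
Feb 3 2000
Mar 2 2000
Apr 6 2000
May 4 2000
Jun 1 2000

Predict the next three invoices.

Gaps: 28, 28, 35, 28, 28 days — a mix of 28 and 35. Every date is a Thursday.
Each is the 1st Thursday of its month.
1st Thursday of July 2000: Jul 6 2000.
1st Thursday of August 2000: Aug 3 2000.
September 2000 — 1st Thursday is Sep 7 2000.

Jul 6 2000, Aug 3 2000, Sep 7 2000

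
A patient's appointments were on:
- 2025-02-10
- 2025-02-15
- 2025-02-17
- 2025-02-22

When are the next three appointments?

2025-02-24, 2025-03-01, 2025-03-03

Every event lands on a Monday or Saturday (gaps cycle 5, 2, 5).
So the schedule is: every Monday and Saturday.
Next Monday: 2025-02-24.
The following Saturday is 2025-03-01.
The following Monday is 2025-03-03.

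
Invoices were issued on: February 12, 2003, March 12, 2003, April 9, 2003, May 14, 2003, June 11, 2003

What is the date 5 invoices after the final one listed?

Gaps: 28, 28, 35, 28 days — a mix of 28 and 35. Every date is a Wednesday.
Each is the 2nd Wednesday of its month.
2nd Wednesday of July 2003: July 9, 2003.
August 2003 — 2nd Wednesday is August 13, 2003.
September 2003 — 2nd Wednesday is September 10, 2003.
October 2003 — 2nd Wednesday is October 8, 2003.
November 2003 — 2nd Wednesday is November 12, 2003.

November 12, 2003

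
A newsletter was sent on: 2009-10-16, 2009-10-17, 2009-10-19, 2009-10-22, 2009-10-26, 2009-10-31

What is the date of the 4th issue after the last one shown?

2009-11-30

Gaps: 1, 2, 3, 4, 5 days — each gap is 1 larger than the previous one.
Next gap: 6 days. 2009-10-31 + 6 days = 2009-11-06.
Next gap: 7 days. 2009-11-06 + 7 days = 2009-11-13.
Next gap: 8 days. 2009-11-13 + 8 days = 2009-11-21.
Next gap: 9 days. 2009-11-21 + 9 days = 2009-11-30.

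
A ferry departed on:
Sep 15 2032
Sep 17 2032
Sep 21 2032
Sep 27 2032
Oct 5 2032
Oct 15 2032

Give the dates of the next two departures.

Gaps: 2, 4, 6, 8, 10 days — each gap is 2 larger than the previous one.
Next gap: 12 days. Oct 15 2032 + 12 days = Oct 27 2032.
Next gap: 14 days. Oct 27 2032 + 14 days = Nov 10 2032.

Oct 27 2032, Nov 10 2032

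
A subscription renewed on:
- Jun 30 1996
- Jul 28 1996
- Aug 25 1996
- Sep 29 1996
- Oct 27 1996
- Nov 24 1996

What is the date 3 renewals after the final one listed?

These are Sundays with 28, 28, 35, 28, 28-day gaps.
Each is the final Sunday of its month — Jun 30 1996 is past the 28th, so '4th Sunday' doesn't fit.
Last Sunday of December 1996: Dec 29 1996.
January 1997 ends with Sunday Jan 26 1997.
Last Sunday of February 1997: Feb 23 1997.

Feb 23 1997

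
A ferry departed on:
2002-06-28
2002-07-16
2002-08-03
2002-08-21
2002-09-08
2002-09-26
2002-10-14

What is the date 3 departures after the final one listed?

The spacing is 18, 18, 18, 18, 18, 18 days — always 18 days.
2002-10-14 + 18 days = 2002-11-01.
2002-11-01 + 18 days = 2002-11-19.
2002-11-19 + 18 days = 2002-12-07.

2002-12-07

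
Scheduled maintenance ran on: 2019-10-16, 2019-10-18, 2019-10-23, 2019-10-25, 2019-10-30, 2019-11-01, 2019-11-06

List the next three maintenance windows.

2019-11-08, 2019-11-13, 2019-11-15

Gaps: 2, 5, 2, 5, 2, 5 days — not constant, but cyclic with period 2.
The events fall on every Wednesday and Friday.
Next Friday: 2019-11-08.
Next Wednesday: 2019-11-13.
Next Friday: 2019-11-15.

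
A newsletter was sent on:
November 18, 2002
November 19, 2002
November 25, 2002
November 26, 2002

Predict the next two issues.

The gap pattern 1, 6, 1 repeats every 2 events.
These are the Mondays and Tuesdays of each week.
Next Monday: December 2, 2002.
The following Tuesday is December 3, 2002.

December 2, 2002; December 3, 2002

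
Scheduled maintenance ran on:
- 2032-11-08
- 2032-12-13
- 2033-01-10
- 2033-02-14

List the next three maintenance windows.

2033-03-14, 2033-04-11, 2033-05-09

Gaps: 35, 28, 35 days — a mix of 28 and 35. Every date is a Monday.
Each is the 2nd Monday of its month.
March 2033 — 2nd Monday is 2033-03-14.
April 2033 — 2nd Monday is 2033-04-11.
May 2033 — 2nd Monday is 2033-05-09.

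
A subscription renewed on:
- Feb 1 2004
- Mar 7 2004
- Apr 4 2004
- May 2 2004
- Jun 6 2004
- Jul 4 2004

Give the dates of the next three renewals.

Aug 1 2004, Sep 5 2004, Oct 3 2004

Gaps: 35, 28, 28, 35, 28 days — a mix of 28 and 35. Every date is a Sunday.
Each is the 1st Sunday of its month.
1st Sunday of August 2004: Aug 1 2004.
1st Sunday of September 2004: Sep 5 2004.
1st Sunday of October 2004: Oct 3 2004.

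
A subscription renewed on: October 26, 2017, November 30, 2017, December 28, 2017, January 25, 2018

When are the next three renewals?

February 22, 2018; March 29, 2018; April 26, 2018

All Thursdays; the gaps (35, 28, 28) vary with month length.
This is the last Thursday of each month.
Last Thursday of February 2018: February 22, 2018.
Last Thursday of March 2018: March 29, 2018.
April 2018 ends with Thursday April 26, 2018.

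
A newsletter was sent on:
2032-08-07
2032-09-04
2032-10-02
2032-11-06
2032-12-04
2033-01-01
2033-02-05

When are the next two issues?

2033-03-05, 2033-04-02

Gaps: 28, 28, 35, 28, 28, 35 days — a mix of 28 and 35. Every date is a Saturday.
Each is the 1st Saturday of its month.
March 2033 — 1st Saturday is 2033-03-05.
1st Saturday of April 2033: 2033-04-02.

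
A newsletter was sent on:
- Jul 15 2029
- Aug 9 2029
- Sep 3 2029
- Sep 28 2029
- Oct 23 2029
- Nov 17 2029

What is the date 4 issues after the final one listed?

The spacing is 25, 25, 25, 25, 25 days — always 25 days.
Nov 17 2029 + 25 days = Dec 12 2029.
Dec 12 2029 + 25 days = Jan 6 2030.
Jan 6 2030 + 25 days = Jan 31 2030.
Jan 31 2030 + 25 days = Feb 25 2030.

Feb 25 2030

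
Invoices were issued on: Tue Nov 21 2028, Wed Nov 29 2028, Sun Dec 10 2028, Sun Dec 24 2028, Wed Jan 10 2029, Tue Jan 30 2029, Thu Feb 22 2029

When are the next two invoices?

The spacing grows by 3 each time: 8, 11, 14, 17, 20, 23 days.
Next gap: 26 days. Thu Feb 22 2029 + 26 days = Tue Mar 20 2029.
Next gap: 29 days. Tue Mar 20 2029 + 29 days = Wed Apr 18 2029.

Tue Mar 20 2029, Wed Apr 18 2029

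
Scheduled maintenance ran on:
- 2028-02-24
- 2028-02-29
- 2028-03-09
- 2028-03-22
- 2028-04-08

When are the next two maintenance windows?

2028-04-29, 2028-05-24

Intervals are 5, 9, 13, 17 days — an arithmetic progression with common difference 4.
Next gap: 21 days. 2028-04-08 + 21 days = 2028-04-29.
Next gap: 25 days. 2028-04-29 + 25 days = 2028-05-24.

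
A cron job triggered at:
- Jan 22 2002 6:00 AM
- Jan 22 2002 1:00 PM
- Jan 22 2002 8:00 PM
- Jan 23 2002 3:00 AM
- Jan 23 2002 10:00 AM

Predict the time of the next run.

The interval is a steady 7 hours (7, 7, 7, 7).
Jan 23 2002 10:00 AM + 7 h = Jan 23 2002 5:00 PM.

Jan 23 2002 5:00 PM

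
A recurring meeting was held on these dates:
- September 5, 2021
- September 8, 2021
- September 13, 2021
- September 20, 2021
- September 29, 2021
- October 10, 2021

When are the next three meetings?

The spacing grows by 2 each time: 3, 5, 7, 9, 11 days.
Next gap: 13 days. October 10, 2021 + 13 days = October 23, 2021.
Next gap: 15 days. October 23, 2021 + 15 days = November 7, 2021.
Next gap: 17 days. November 7, 2021 + 17 days = November 24, 2021.

October 23, 2021; November 7, 2021; November 24, 2021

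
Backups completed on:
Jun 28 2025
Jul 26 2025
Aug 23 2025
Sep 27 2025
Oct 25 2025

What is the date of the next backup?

Nov 22 2025

All dates are Saturdays, 28, 28, 35, 28 days apart.
Specifically, the 4th Saturday of each month.
November 2025 — 4th Saturday is Nov 22 2025.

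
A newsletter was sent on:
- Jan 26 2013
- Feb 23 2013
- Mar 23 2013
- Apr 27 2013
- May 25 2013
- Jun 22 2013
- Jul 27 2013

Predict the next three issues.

Aug 24 2013, Sep 28 2013, Oct 26 2013

Gaps: 28, 28, 35, 28, 28, 35 days — a mix of 28 and 35. Every date is a Saturday.
Each is the 4th Saturday of its month.
August 2013 — 4th Saturday is Aug 24 2013.
September 2013 — 4th Saturday is Sep 28 2013.
4th Saturday of October 2013: Oct 26 2013.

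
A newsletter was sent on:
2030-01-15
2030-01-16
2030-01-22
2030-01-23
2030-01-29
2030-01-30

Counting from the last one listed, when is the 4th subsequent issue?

Gaps: 1, 6, 1, 6, 1 days — not constant, but cyclic with period 2.
The events fall on every Tuesday and Wednesday.
The following Tuesday is 2030-02-05.
Next Wednesday: 2030-02-06.
Next Tuesday: 2030-02-12.
The following Wednesday is 2030-02-13.

2030-02-13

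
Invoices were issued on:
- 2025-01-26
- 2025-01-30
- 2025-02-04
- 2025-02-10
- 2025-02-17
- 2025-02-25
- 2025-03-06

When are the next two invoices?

2025-03-16, 2025-03-27

Intervals are 4, 5, 6, 7, 8, 9 days — an arithmetic progression with common difference 1.
Next gap: 10 days. 2025-03-06 + 10 days = 2025-03-16.
Next gap: 11 days. 2025-03-16 + 11 days = 2025-03-27.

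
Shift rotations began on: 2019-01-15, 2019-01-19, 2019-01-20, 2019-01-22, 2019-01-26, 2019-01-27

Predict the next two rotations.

2019-01-29, 2019-02-02

Gaps: 4, 1, 2, 4, 1 days — not constant, but cyclic with period 3.
The events fall on every Tuesday, Saturday and Sunday.
Next Tuesday: 2019-01-29.
Next Saturday: 2019-02-02.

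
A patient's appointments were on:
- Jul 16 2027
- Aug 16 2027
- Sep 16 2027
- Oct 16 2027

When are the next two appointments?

Gaps: 31, 31, 30 days — not constant. Every event is on the 16th of the month.
Pattern: the 16th of each month.
Next: November 2027 → Nov 16 2027.
December 2027: Dec 16 2027.

Nov 16 2027, Dec 16 2027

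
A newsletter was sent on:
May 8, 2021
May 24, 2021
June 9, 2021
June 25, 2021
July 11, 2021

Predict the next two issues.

Every event comes 16 days after the last (16, 16, 16, 16).
July 11, 2021 + 16 days = July 27, 2021.
July 27, 2021 + 16 days = August 12, 2021.

July 27, 2021; August 12, 2021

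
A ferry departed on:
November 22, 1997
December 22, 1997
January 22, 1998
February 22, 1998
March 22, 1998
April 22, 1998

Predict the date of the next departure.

Each date is the 22nd; the gaps (30, 31, 31, 28, 31) track the month lengths.
The rule is the 22nd of each month.
May 1998: May 22, 1998.

May 22, 1998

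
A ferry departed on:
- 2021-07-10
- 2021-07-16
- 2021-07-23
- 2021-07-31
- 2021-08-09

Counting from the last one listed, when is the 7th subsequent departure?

Intervals are 6, 7, 8, 9 days — an arithmetic progression with common difference 1.
Next gap: 10 days. 2021-08-09 + 10 days = 2021-08-19.
Next gap: 11 days. 2021-08-19 + 11 days = 2021-08-30.
Next gap: 12 days. 2021-08-30 + 12 days = 2021-09-11.
Next gap: 13 days. 2021-09-11 + 13 days = 2021-09-24.
Next gap: 14 days. 2021-09-24 + 14 days = 2021-10-08.
Next gap: 15 days. 2021-10-08 + 15 days = 2021-10-23.
Next gap: 16 days. 2021-10-23 + 16 days = 2021-11-08.

2021-11-08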